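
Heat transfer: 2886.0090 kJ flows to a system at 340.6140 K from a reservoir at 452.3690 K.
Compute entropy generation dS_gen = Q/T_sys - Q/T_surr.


dS_sys = 2886.0090/340.6140 = 8.4730 kJ/K
dS_surr = -2886.0090/452.3690 = -6.3798 kJ/K
dS_gen = 8.4730 - 6.3798 = 2.0932 kJ/K (irreversible)

dS_gen = 2.0932 kJ/K, irreversible


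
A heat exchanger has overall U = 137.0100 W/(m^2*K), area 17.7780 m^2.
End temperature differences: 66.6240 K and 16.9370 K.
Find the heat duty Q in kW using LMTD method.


LMTD = 36.2794 K
Q = 137.0100 * 17.7780 * 36.2794 = 88368.1003 W = 88.3681 kW

88.3681 kW


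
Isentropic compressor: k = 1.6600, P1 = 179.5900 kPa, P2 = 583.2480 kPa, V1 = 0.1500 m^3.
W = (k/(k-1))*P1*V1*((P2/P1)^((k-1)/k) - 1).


(k-1)/k = 0.3976
(P2/P1)^exp = 1.5973
W = 2.5152 * 179.5900 * 0.1500 * (1.5973 - 1) = 40.4720 kJ

40.4720 kJ


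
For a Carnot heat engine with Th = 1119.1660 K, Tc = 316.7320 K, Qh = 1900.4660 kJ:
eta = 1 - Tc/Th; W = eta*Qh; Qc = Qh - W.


eta = 1 - 316.7320/1119.1660 = 0.7170
W = 0.7170 * 1900.4660 = 1362.6205 kJ
Qc = 1900.4660 - 1362.6205 = 537.8455 kJ

eta = 71.6993%, W = 1362.6205 kJ, Qc = 537.8455 kJ


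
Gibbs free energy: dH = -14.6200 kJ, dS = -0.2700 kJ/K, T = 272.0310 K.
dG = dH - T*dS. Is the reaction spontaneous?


T*dS = 272.0310 * -0.2700 = -73.4484 kJ
dG = -14.6200 + 73.4484 = 58.8284 kJ (non-spontaneous)

dG = 58.8284 kJ, non-spontaneous


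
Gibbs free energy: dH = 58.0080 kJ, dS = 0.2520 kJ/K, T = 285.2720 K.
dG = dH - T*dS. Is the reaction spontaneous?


T*dS = 285.2720 * 0.2520 = 71.8885 kJ
dG = 58.0080 - 71.8885 = -13.8805 kJ (spontaneous)

dG = -13.8805 kJ, spontaneous


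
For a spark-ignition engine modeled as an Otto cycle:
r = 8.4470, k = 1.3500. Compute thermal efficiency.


r^(k-1) = 2.1103
eta = 1 - 1/2.1103 = 0.5261 = 52.6136%

52.6136%


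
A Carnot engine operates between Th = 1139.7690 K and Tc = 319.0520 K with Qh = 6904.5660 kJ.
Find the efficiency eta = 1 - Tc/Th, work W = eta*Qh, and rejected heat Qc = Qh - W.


eta = 1 - 319.0520/1139.7690 = 0.7201
W = 0.7201 * 6904.5660 = 4971.7923 kJ
Qc = 6904.5660 - 4971.7923 = 1932.7737 kJ

eta = 72.0073%, W = 4971.7923 kJ, Qc = 1932.7737 kJ


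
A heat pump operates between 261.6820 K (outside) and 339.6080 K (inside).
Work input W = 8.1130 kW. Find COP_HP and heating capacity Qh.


COP = 339.6080 / 77.9260 = 4.3581
Qh = 4.3581 * 8.1130 = 35.3571 kW

COP = 4.3581, Qh = 35.3571 kW


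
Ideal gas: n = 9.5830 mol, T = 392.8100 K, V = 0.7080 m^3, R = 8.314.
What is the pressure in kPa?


P = nRT/V = 9.5830 * 8.314 * 392.8100 / 0.7080
= 31296.3755 / 0.7080 = 44203.9202 Pa = 44.2039 kPa

44.2039 kPa


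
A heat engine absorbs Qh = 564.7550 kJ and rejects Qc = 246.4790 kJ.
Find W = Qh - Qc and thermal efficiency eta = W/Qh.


W = 564.7550 - 246.4790 = 318.2760 kJ
eta = 318.2760 / 564.7550 = 0.5636 = 56.3565%

W = 318.2760 kJ, eta = 56.3565%


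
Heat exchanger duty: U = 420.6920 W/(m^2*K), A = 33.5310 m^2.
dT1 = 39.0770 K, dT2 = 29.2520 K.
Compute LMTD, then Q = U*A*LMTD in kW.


LMTD = 33.9277 K
Q = 420.6920 * 33.5310 * 33.9277 = 478592.1702 W = 478.5922 kW

478.5922 kW


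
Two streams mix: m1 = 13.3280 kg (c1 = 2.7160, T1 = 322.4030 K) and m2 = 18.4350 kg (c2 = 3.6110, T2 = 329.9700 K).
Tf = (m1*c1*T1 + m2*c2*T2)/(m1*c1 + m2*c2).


num = 33636.3192
den = 102.7676
Tf = 327.3046 K

327.3046 K


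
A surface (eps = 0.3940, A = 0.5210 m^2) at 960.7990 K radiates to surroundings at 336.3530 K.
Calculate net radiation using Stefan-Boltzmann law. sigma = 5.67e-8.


T^4 = 8.5218e+11
Tsurr^4 = 1.2799e+10
Q = 0.3940 * 5.67e-8 * 0.5210 * 8.3938e+11 = 9769.5571 W

9769.5571 W


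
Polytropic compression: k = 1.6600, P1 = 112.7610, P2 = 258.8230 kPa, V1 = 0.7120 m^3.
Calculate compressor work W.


(k-1)/k = 0.3976
(P2/P1)^exp = 1.3915
W = 2.5152 * 112.7610 * 0.7120 * (1.3915 - 1) = 79.0462 kJ

79.0462 kJ


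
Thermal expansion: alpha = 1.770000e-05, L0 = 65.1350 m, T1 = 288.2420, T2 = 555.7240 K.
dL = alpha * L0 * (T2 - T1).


dT = 267.4820 K
dL = 1.770000e-05 * 65.1350 * 267.4820 = 0.308377 m
L_final = 65.443377 m

dL = 0.308377 m


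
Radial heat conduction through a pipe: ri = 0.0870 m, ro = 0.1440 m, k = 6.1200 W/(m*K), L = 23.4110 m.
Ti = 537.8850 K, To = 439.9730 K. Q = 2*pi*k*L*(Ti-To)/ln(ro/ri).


dT = 97.9120 K
ln(ro/ri) = 0.5039
Q = 2*pi*6.1200*23.4110*97.9120 / 0.5039 = 174919.5509 W

174919.5509 W


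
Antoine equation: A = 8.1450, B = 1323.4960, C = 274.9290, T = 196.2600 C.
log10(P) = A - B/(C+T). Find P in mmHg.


C+T = 471.1890
B/(C+T) = 2.8088
log10(P) = 8.1450 - 2.8088 = 5.3362
P = 10^5.3362 = 216848.7082 mmHg

216848.7082 mmHg


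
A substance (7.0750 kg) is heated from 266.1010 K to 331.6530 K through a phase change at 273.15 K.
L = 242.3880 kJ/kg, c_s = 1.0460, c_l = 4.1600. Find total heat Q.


Q1 (sensible, solid) = 7.0750 * 1.0460 * 7.0490 = 52.1658 kJ
Q2 (latent) = 7.0750 * 242.3880 = 1714.8951 kJ
Q3 (sensible, liquid) = 7.0750 * 4.1600 * 58.5030 = 1721.8603 kJ
Q_total = 3488.9212 kJ

3488.9212 kJ


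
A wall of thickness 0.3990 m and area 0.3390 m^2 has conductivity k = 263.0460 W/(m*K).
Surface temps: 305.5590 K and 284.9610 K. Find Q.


dT = 20.5980 K
Q = 263.0460 * 0.3390 * 20.5980 / 0.3990 = 4603.4514 W

4603.4514 W


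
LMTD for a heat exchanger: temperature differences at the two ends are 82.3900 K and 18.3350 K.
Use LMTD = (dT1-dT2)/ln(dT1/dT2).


dT1/dT2 = 4.4936
ln(dT1/dT2) = 1.5027
LMTD = 64.0550 / 1.5027 = 42.6280 K

42.6280 K


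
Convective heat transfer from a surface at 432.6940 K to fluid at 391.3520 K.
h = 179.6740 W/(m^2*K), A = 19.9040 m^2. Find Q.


dT = 41.3420 K
Q = 179.6740 * 19.9040 * 41.3420 = 147848.5542 W

147848.5542 W


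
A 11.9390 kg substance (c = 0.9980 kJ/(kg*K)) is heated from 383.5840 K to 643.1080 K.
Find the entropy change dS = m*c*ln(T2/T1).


T2/T1 = 1.6766
ln(T2/T1) = 0.5168
dS = 11.9390 * 0.9980 * 0.5168 = 6.1572 kJ/K

6.1572 kJ/K


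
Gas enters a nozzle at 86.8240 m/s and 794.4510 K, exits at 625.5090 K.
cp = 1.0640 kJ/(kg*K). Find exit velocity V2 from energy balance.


dT = 168.9420 K
2*cp*1000*dT = 359508.5760
V1^2 = 7538.4070
V2 = sqrt(367046.9830) = 605.8440 m/s

605.8440 m/s


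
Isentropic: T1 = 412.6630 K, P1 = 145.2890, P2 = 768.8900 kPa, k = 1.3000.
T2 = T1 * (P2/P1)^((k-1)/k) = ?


(k-1)/k = 0.2308
(P2/P1)^exp = 1.4689
T2 = 412.6630 * 1.4689 = 606.1602 K

606.1602 K


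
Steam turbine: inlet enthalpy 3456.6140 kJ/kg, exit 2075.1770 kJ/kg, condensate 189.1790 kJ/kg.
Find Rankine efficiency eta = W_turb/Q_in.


W = 1381.4370 kJ/kg
Q_in = 3267.4350 kJ/kg
eta = 0.4228 = 42.2789%

eta = 42.2789%


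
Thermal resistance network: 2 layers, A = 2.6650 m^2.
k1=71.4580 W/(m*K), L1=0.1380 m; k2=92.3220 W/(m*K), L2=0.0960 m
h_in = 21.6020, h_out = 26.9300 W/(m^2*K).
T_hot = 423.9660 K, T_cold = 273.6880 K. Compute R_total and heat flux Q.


R_conv_in = 1/(21.6020*2.6650) = 0.0174
R_1 = 0.1380/(71.4580*2.6650) = 0.0007
R_2 = 0.0960/(92.3220*2.6650) = 0.0004
R_conv_out = 1/(26.9300*2.6650) = 0.0139
R_total = 0.0324 K/W
Q = 150.2780 / 0.0324 = 4635.5062 W

R_total = 0.0324 K/W, Q = 4635.5062 W


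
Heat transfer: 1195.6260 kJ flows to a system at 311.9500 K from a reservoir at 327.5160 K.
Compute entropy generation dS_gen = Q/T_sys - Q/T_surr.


dS_sys = 1195.6260/311.9500 = 3.8327 kJ/K
dS_surr = -1195.6260/327.5160 = -3.6506 kJ/K
dS_gen = 3.8327 - 3.6506 = 0.1822 kJ/K (irreversible)

dS_gen = 0.1822 kJ/K, irreversible


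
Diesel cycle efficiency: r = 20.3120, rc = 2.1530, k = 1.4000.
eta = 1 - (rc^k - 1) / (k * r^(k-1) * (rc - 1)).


r^(k-1) = 3.3350
rc^k = 2.9259
eta = 0.6423 = 64.2251%

64.2251%


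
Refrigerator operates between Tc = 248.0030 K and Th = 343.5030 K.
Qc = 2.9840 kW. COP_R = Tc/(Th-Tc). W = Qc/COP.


COP = 248.0030 / 95.5000 = 2.5969
W = 2.9840 / 2.5969 = 1.1491 kW

COP = 2.5969, W = 1.1491 kW


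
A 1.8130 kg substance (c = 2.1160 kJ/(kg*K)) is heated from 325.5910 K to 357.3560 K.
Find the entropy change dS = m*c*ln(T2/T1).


T2/T1 = 1.0976
ln(T2/T1) = 0.0931
dS = 1.8130 * 2.1160 * 0.0931 = 0.3571 kJ/K

0.3571 kJ/K


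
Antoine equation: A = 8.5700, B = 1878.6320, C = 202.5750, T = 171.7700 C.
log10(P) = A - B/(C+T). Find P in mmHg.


C+T = 374.3450
B/(C+T) = 5.0185
log10(P) = 8.5700 - 5.0185 = 3.5515
P = 10^3.5515 = 3560.8125 mmHg

3560.8125 mmHg


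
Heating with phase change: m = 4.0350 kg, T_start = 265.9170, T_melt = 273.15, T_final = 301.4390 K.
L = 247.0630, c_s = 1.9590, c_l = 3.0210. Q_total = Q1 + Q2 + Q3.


Q1 (sensible, solid) = 4.0350 * 1.9590 * 7.2330 = 57.1737 kJ
Q2 (latent) = 4.0350 * 247.0630 = 996.8992 kJ
Q3 (sensible, liquid) = 4.0350 * 3.0210 * 28.2890 = 344.8354 kJ
Q_total = 1398.9083 kJ

1398.9083 kJ


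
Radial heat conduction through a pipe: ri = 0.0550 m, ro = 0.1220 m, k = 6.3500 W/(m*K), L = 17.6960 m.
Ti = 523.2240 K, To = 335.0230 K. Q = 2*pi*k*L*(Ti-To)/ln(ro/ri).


dT = 188.2010 K
ln(ro/ri) = 0.7967
Q = 2*pi*6.3500*17.6960*188.2010 / 0.7967 = 166787.0898 W

166787.0898 W


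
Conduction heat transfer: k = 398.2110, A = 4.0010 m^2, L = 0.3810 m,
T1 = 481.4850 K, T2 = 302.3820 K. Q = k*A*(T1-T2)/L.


dT = 179.1030 K
Q = 398.2110 * 4.0010 * 179.1030 / 0.3810 = 748961.8365 W

748961.8365 W


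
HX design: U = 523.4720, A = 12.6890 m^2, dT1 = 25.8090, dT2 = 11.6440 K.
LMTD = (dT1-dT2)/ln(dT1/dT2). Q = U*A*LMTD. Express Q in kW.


LMTD = 17.7967 K
Q = 523.4720 * 12.6890 * 17.7967 = 118211.9374 W = 118.2119 kW

118.2119 kW


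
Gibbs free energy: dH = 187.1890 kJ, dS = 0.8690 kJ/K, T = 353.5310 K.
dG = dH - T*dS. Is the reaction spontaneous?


T*dS = 353.5310 * 0.8690 = 307.2184 kJ
dG = 187.1890 - 307.2184 = -120.0294 kJ (spontaneous)

dG = -120.0294 kJ, spontaneous


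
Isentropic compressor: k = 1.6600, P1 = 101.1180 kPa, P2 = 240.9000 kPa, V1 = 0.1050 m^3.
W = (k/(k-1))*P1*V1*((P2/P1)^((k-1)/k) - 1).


(k-1)/k = 0.3976
(P2/P1)^exp = 1.4122
W = 2.5152 * 101.1180 * 0.1050 * (1.4122 - 1) = 11.0074 kJ

11.0074 kJ


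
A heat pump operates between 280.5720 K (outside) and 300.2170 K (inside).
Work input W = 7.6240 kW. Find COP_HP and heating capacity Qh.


COP = 300.2170 / 19.6450 = 15.2821
Qh = 15.2821 * 7.6240 = 116.5108 kW

COP = 15.2821, Qh = 116.5108 kW


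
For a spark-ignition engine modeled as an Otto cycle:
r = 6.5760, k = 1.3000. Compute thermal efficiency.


r^(k-1) = 1.7595
eta = 1 - 1/1.7595 = 0.4317 = 43.1656%

43.1656%


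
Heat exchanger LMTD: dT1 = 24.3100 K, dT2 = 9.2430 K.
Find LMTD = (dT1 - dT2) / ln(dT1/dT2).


dT1/dT2 = 2.6301
ln(dT1/dT2) = 0.9670
LMTD = 15.0670 / 0.9670 = 15.5808 K

15.5808 K


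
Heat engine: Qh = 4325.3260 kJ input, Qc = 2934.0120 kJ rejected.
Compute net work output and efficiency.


W = 4325.3260 - 2934.0120 = 1391.3140 kJ
eta = 1391.3140 / 4325.3260 = 0.3217 = 32.1667%

W = 1391.3140 kJ, eta = 32.1667%


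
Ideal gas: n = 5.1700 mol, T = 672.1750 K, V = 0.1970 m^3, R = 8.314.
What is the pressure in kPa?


P = nRT/V = 5.1700 * 8.314 * 672.1750 / 0.1970
= 28892.3535 / 0.1970 = 146661.6926 Pa = 146.6617 kPa

146.6617 kPa


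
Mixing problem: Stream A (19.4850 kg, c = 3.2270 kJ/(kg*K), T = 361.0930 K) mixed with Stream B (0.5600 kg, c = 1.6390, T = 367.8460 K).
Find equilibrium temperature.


num = 23042.4637
den = 63.7959
Tf = 361.1902 K

361.1902 K


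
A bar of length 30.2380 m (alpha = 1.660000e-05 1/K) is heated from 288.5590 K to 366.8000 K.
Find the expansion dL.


dT = 78.2410 K
dL = 1.660000e-05 * 30.2380 * 78.2410 = 0.039273 m
L_final = 30.277273 m

dL = 0.039273 m


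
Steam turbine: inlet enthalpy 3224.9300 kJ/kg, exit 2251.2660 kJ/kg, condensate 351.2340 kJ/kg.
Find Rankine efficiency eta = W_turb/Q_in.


W = 973.6640 kJ/kg
Q_in = 2873.6960 kJ/kg
eta = 0.3388 = 33.8819%

eta = 33.8819%


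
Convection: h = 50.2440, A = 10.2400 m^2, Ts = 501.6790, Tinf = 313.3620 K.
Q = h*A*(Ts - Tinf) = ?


dT = 188.3170 K
Q = 50.2440 * 10.2400 * 188.3170 = 96888.8253 W

96888.8253 W


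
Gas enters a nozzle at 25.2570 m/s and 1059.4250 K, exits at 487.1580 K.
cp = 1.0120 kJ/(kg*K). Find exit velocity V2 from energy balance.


dT = 572.2670 K
2*cp*1000*dT = 1158268.4080
V1^2 = 637.9160
V2 = sqrt(1158906.3240) = 1076.5251 m/s

1076.5251 m/s


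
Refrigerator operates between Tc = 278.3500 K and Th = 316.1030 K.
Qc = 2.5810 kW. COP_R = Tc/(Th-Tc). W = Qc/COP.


COP = 278.3500 / 37.7530 = 7.3729
W = 2.5810 / 7.3729 = 0.3501 kW

COP = 7.3729, W = 0.3501 kW


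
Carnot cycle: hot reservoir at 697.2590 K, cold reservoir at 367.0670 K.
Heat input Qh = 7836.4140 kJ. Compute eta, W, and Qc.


eta = 1 - 367.0670/697.2590 = 0.4736
W = 0.4736 * 7836.4140 = 3710.9901 kJ
Qc = 7836.4140 - 3710.9901 = 4125.4239 kJ

eta = 47.3557%, W = 3710.9901 kJ, Qc = 4125.4239 kJ


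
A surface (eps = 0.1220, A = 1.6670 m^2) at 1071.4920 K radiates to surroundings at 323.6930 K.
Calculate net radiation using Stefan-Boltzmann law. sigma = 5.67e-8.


T^4 = 1.3181e+12
Tsurr^4 = 1.0978e+10
Q = 0.1220 * 5.67e-8 * 1.6670 * 1.3071e+12 = 15073.0786 W

15073.0786 W


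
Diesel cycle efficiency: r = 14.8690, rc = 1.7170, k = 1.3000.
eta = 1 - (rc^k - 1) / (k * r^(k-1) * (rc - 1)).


r^(k-1) = 2.2474
rc^k = 2.0193
eta = 0.5134 = 51.3418%

51.3418%


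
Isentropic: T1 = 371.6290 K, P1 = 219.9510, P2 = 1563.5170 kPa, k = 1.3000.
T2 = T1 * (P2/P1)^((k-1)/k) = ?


(k-1)/k = 0.2308
(P2/P1)^exp = 1.5724
T2 = 371.6290 * 1.5724 = 584.3505 K

584.3505 K


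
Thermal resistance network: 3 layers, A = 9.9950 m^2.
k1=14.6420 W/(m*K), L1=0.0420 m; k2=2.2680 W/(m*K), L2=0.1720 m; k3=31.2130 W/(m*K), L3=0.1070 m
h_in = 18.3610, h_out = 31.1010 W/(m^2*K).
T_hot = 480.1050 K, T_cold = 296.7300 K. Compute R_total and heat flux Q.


R_conv_in = 1/(18.3610*9.9950) = 0.0054
R_1 = 0.0420/(14.6420*9.9950) = 0.0003
R_2 = 0.1720/(2.2680*9.9950) = 0.0076
R_3 = 0.1070/(31.2130*9.9950) = 0.0003
R_conv_out = 1/(31.1010*9.9950) = 0.0032
R_total = 0.0169 K/W
Q = 183.3750 / 0.0169 = 10861.1797 W

R_total = 0.0169 K/W, Q = 10861.1797 W


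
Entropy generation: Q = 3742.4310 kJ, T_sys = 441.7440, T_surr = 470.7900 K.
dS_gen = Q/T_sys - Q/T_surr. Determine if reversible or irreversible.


dS_sys = 3742.4310/441.7440 = 8.4719 kJ/K
dS_surr = -3742.4310/470.7900 = -7.9493 kJ/K
dS_gen = 8.4719 - 7.9493 = 0.5227 kJ/K (irreversible)

dS_gen = 0.5227 kJ/K, irreversible


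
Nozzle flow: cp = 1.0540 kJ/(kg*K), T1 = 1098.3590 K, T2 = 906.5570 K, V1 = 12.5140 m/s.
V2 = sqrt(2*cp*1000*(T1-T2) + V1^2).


dT = 191.8020 K
2*cp*1000*dT = 404318.6160
V1^2 = 156.6002
V2 = sqrt(404475.2162) = 635.9837 m/s

635.9837 m/s


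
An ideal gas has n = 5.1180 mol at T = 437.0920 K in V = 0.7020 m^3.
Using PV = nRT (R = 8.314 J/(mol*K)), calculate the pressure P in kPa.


P = nRT/V = 5.1180 * 8.314 * 437.0920 / 0.7020
= 18598.7244 / 0.7020 = 26493.9094 Pa = 26.4939 kPa

26.4939 kPa


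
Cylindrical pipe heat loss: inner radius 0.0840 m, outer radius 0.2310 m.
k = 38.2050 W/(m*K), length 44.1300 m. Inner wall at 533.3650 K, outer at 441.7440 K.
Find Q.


dT = 91.6210 K
ln(ro/ri) = 1.0116
Q = 2*pi*38.2050*44.1300*91.6210 / 1.0116 = 959444.4066 W

959444.4066 W


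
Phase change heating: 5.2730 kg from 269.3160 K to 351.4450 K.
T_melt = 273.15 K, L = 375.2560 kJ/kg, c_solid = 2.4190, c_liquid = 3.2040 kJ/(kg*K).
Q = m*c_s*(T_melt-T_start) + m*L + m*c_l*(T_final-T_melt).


Q1 (sensible, solid) = 5.2730 * 2.4190 * 3.8340 = 48.9042 kJ
Q2 (latent) = 5.2730 * 375.2560 = 1978.7249 kJ
Q3 (sensible, liquid) = 5.2730 * 3.2040 * 78.2950 = 1322.7699 kJ
Q_total = 3350.3990 kJ

3350.3990 kJ


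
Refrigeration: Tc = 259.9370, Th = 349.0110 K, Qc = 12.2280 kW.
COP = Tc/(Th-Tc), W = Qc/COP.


COP = 259.9370 / 89.0740 = 2.9182
W = 12.2280 / 2.9182 = 4.1902 kW

COP = 2.9182, W = 4.1902 kW


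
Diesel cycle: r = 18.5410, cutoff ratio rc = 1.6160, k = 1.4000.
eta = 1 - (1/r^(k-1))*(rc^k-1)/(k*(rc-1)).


r^(k-1) = 3.2155
rc^k = 1.9580
eta = 0.6545 = 65.4527%

65.4527%


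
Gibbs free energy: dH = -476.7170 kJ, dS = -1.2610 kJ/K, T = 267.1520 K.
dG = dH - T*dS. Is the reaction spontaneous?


T*dS = 267.1520 * -1.2610 = -336.8787 kJ
dG = -476.7170 + 336.8787 = -139.8383 kJ (spontaneous)

dG = -139.8383 kJ, spontaneous


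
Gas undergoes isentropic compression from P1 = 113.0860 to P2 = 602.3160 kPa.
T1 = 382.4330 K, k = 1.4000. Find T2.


(k-1)/k = 0.2857
(P2/P1)^exp = 1.6127
T2 = 382.4330 * 1.6127 = 616.7408 K

616.7408 K


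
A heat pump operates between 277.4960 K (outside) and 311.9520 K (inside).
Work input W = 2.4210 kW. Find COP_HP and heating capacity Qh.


COP = 311.9520 / 34.4560 = 9.0536
Qh = 9.0536 * 2.4210 = 21.9188 kW

COP = 9.0536, Qh = 21.9188 kW


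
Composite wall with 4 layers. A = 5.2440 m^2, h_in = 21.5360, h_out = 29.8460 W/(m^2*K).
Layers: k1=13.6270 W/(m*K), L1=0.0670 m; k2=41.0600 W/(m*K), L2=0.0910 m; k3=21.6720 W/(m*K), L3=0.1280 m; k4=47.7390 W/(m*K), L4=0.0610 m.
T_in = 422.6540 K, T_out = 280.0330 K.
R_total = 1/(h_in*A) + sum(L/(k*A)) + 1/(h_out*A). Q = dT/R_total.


R_conv_in = 1/(21.5360*5.2440) = 0.0089
R_1 = 0.0670/(13.6270*5.2440) = 0.0009
R_2 = 0.0910/(41.0600*5.2440) = 0.0004
R_3 = 0.1280/(21.6720*5.2440) = 0.0011
R_4 = 0.0610/(47.7390*5.2440) = 0.0002
R_conv_out = 1/(29.8460*5.2440) = 0.0064
R_total = 0.0180 K/W
Q = 142.6210 / 0.0180 = 7934.8042 W

R_total = 0.0180 K/W, Q = 7934.8042 W


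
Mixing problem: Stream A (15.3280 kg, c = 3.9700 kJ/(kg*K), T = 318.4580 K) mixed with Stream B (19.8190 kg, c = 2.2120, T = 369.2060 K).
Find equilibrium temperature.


num = 35564.7109
den = 104.6918
Tf = 339.7087 K

339.7087 K


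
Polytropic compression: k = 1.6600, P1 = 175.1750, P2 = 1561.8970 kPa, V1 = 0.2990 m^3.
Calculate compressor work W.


(k-1)/k = 0.3976
(P2/P1)^exp = 2.3866
W = 2.5152 * 175.1750 * 0.2990 * (2.3866 - 1) = 182.6685 kJ

182.6685 kJ


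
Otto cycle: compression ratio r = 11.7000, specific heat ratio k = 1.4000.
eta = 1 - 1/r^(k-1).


r^(k-1) = 2.6747
eta = 1 - 1/2.6747 = 0.6261 = 62.6126%

62.6126%


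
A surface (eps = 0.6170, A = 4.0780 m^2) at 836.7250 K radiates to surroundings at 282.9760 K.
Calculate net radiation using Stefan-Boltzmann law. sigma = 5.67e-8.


T^4 = 4.9015e+11
Tsurr^4 = 6.4121e+09
Q = 0.6170 * 5.67e-8 * 4.0780 * 4.8374e+11 = 69012.4720 W

69012.4720 W


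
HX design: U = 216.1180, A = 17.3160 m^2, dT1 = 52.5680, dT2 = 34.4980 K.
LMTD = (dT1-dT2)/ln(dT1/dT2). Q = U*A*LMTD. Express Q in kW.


LMTD = 42.9006 K
Q = 216.1180 * 17.3160 * 42.9006 = 160546.8894 W = 160.5469 kW

160.5469 kW


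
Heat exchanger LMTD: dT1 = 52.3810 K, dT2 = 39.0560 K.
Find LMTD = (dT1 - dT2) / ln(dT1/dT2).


dT1/dT2 = 1.3412
ln(dT1/dT2) = 0.2935
LMTD = 13.3250 / 0.2935 = 45.3930 K

45.3930 K


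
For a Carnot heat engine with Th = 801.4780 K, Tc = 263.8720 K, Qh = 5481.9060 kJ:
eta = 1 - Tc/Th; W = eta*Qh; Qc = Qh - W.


eta = 1 - 263.8720/801.4780 = 0.6708
W = 0.6708 * 5481.9060 = 3677.0885 kJ
Qc = 5481.9060 - 3677.0885 = 1804.8175 kJ

eta = 67.0768%, W = 3677.0885 kJ, Qc = 1804.8175 kJ


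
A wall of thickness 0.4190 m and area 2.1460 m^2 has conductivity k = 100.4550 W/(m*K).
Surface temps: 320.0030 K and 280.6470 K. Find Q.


dT = 39.3560 K
Q = 100.4550 * 2.1460 * 39.3560 / 0.4190 = 20248.7494 W

20248.7494 W


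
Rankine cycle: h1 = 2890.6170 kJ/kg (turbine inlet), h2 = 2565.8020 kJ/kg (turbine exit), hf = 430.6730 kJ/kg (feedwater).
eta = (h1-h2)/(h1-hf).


W = 324.8150 kJ/kg
Q_in = 2459.9440 kJ/kg
eta = 0.1320 = 13.2042%

eta = 13.2042%


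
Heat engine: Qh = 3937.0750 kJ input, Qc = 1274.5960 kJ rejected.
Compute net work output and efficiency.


W = 3937.0750 - 1274.5960 = 2662.4790 kJ
eta = 2662.4790 / 3937.0750 = 0.6763 = 67.6258%

W = 2662.4790 kJ, eta = 67.6258%


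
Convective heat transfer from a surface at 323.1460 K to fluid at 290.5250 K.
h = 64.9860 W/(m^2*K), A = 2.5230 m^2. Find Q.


dT = 32.6210 K
Q = 64.9860 * 2.5230 * 32.6210 = 5348.5287 W

5348.5287 W


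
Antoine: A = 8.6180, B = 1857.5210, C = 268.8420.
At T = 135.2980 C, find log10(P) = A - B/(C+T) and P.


C+T = 404.1400
B/(C+T) = 4.5962
log10(P) = 8.6180 - 4.5962 = 4.0218
P = 10^4.0218 = 10514.0127 mmHg

10514.0127 mmHg


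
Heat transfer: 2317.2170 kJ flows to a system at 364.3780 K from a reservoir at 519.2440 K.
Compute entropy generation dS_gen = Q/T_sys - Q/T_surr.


dS_sys = 2317.2170/364.3780 = 6.3594 kJ/K
dS_surr = -2317.2170/519.2440 = -4.4627 kJ/K
dS_gen = 6.3594 - 4.4627 = 1.8967 kJ/K (irreversible)

dS_gen = 1.8967 kJ/K, irreversible


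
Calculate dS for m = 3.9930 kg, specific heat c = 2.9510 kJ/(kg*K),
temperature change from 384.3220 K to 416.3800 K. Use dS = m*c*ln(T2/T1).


T2/T1 = 1.0834
ln(T2/T1) = 0.0801
dS = 3.9930 * 2.9510 * 0.0801 = 0.9441 kJ/K

0.9441 kJ/K


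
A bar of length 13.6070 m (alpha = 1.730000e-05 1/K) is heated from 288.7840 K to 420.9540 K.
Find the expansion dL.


dT = 132.1700 K
dL = 1.730000e-05 * 13.6070 * 132.1700 = 0.031113 m
L_final = 13.638113 m

dL = 0.031113 m


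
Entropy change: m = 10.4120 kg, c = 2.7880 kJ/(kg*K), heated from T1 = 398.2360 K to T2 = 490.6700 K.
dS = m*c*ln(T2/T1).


T2/T1 = 1.2321
ln(T2/T1) = 0.2087
dS = 10.4120 * 2.7880 * 0.2087 = 6.0591 kJ/K

6.0591 kJ/K


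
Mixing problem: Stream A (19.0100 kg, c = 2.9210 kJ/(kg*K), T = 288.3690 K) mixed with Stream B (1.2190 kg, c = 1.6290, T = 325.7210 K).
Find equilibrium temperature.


num = 16659.4152
den = 57.5140
Tf = 289.6586 K

289.6586 K


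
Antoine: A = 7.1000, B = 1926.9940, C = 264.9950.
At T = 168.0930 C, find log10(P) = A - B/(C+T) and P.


C+T = 433.0880
B/(C+T) = 4.4494
log10(P) = 7.1000 - 4.4494 = 2.6506
P = 10^2.6506 = 447.2720 mmHg

447.2720 mmHg


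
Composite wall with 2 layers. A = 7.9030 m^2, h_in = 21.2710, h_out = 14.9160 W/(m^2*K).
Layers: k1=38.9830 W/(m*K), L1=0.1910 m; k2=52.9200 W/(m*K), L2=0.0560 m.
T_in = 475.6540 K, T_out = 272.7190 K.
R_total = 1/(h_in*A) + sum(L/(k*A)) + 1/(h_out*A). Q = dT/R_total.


R_conv_in = 1/(21.2710*7.9030) = 0.0059
R_1 = 0.1910/(38.9830*7.9030) = 0.0006
R_2 = 0.0560/(52.9200*7.9030) = 0.0001
R_conv_out = 1/(14.9160*7.9030) = 0.0085
R_total = 0.0152 K/W
Q = 202.9350 / 0.0152 = 13363.5979 W

R_total = 0.0152 K/W, Q = 13363.5979 W


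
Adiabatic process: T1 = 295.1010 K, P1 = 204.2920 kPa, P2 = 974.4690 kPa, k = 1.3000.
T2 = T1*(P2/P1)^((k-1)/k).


(k-1)/k = 0.2308
(P2/P1)^exp = 1.4341
T2 = 295.1010 * 1.4341 = 423.2056 K

423.2056 K


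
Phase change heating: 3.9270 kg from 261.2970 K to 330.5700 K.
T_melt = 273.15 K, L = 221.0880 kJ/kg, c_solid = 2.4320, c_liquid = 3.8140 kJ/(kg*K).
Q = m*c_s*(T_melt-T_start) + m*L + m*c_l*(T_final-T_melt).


Q1 (sensible, solid) = 3.9270 * 2.4320 * 11.8530 = 113.2016 kJ
Q2 (latent) = 3.9270 * 221.0880 = 868.2126 kJ
Q3 (sensible, liquid) = 3.9270 * 3.8140 * 57.4200 = 860.0125 kJ
Q_total = 1841.4268 kJ

1841.4268 kJ


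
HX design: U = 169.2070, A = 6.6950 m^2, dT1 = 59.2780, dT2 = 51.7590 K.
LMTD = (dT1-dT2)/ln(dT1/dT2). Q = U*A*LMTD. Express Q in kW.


LMTD = 55.4335 K
Q = 169.2070 * 6.6950 * 55.4335 = 62797.3753 W = 62.7974 kW

62.7974 kW


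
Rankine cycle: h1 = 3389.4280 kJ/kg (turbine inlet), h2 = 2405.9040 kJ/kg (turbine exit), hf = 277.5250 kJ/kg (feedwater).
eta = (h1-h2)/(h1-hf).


W = 983.5240 kJ/kg
Q_in = 3111.9030 kJ/kg
eta = 0.3161 = 31.6052%

eta = 31.6052%


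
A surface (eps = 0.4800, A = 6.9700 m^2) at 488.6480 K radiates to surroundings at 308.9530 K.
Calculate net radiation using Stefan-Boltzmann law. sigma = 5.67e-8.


T^4 = 5.7014e+10
Tsurr^4 = 9.1111e+09
Q = 0.4800 * 5.67e-8 * 6.9700 * 4.7903e+10 = 9087.0446 W

9087.0446 W


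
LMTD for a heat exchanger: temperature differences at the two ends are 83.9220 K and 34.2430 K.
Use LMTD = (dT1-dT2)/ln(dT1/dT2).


dT1/dT2 = 2.4508
ln(dT1/dT2) = 0.8964
LMTD = 49.6790 / 0.8964 = 55.4202 K

55.4202 K


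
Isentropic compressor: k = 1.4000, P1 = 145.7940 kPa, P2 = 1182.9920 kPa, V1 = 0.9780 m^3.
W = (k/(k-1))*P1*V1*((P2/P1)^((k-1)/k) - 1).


(k-1)/k = 0.2857
(P2/P1)^exp = 1.8188
W = 3.5000 * 145.7940 * 0.9780 * (1.8188 - 1) = 408.6214 kJ

408.6214 kJ


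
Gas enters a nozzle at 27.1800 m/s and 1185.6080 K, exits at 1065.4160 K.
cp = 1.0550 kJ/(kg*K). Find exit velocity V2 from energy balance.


dT = 120.1920 K
2*cp*1000*dT = 253605.1200
V1^2 = 738.7524
V2 = sqrt(254343.8724) = 504.3252 m/s

504.3252 m/s


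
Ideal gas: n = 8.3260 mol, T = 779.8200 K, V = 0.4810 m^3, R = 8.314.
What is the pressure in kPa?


P = nRT/V = 8.3260 * 8.314 * 779.8200 / 0.4810
= 53980.9839 / 0.4810 = 112226.5777 Pa = 112.2266 kPa

112.2266 kPa


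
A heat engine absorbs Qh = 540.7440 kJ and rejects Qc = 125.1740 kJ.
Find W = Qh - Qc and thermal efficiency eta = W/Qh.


W = 540.7440 - 125.1740 = 415.5700 kJ
eta = 415.5700 / 540.7440 = 0.7685 = 76.8515%

W = 415.5700 kJ, eta = 76.8515%


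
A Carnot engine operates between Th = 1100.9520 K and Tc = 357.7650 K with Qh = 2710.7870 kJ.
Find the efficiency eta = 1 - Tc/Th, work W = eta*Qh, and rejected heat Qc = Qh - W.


eta = 1 - 357.7650/1100.9520 = 0.6750
W = 0.6750 * 2710.7870 = 1829.8905 kJ
Qc = 2710.7870 - 1829.8905 = 880.8965 kJ

eta = 67.5040%, W = 1829.8905 kJ, Qc = 880.8965 kJ


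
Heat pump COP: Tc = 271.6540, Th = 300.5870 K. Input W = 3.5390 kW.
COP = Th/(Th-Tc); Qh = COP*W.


COP = 300.5870 / 28.9330 = 10.3891
Qh = 10.3891 * 3.5390 = 36.7669 kW

COP = 10.3891, Qh = 36.7669 kW


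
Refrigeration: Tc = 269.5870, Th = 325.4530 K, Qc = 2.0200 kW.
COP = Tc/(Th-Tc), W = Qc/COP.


COP = 269.5870 / 55.8660 = 4.8256
W = 2.0200 / 4.8256 = 0.4186 kW

COP = 4.8256, W = 0.4186 kW


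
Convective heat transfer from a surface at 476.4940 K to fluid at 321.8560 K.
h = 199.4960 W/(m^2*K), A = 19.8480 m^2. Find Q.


dT = 154.6380 K
Q = 199.4960 * 19.8480 * 154.6380 = 612304.1003 W

612304.1003 W


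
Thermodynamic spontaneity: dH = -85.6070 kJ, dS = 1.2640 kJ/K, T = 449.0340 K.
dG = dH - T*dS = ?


T*dS = 449.0340 * 1.2640 = 567.5790 kJ
dG = -85.6070 - 567.5790 = -653.1860 kJ (spontaneous)

dG = -653.1860 kJ, spontaneous


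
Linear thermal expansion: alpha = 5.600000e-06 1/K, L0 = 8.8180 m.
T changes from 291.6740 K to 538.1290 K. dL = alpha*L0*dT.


dT = 246.4550 K
dL = 5.600000e-06 * 8.8180 * 246.4550 = 0.012170 m
L_final = 8.830170 m

dL = 0.012170 m


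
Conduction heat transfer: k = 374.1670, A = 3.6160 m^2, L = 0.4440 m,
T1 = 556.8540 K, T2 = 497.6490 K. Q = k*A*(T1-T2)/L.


dT = 59.2050 K
Q = 374.1670 * 3.6160 * 59.2050 / 0.4440 = 180413.6193 W

180413.6193 W


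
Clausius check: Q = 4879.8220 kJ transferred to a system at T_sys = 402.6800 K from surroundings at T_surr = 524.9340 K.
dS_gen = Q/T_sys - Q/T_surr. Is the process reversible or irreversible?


dS_sys = 4879.8220/402.6800 = 12.1184 kJ/K
dS_surr = -4879.8220/524.9340 = -9.2961 kJ/K
dS_gen = 12.1184 - 9.2961 = 2.8223 kJ/K (irreversible)

dS_gen = 2.8223 kJ/K, irreversible


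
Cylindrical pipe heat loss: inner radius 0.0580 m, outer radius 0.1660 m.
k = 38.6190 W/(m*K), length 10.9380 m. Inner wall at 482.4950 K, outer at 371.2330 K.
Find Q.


dT = 111.2620 K
ln(ro/ri) = 1.0515
Q = 2*pi*38.6190*10.9380*111.2620 / 1.0515 = 280826.3807 W

280826.3807 W


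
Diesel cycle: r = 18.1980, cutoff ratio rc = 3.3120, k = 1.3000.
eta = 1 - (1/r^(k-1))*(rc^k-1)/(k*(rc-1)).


r^(k-1) = 2.3879
rc^k = 4.7437
eta = 0.4784 = 47.8369%

47.8369%


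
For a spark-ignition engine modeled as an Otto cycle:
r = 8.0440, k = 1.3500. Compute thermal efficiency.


r^(k-1) = 2.0745
eta = 1 - 1/2.0745 = 0.5180 = 51.7958%

51.7958%


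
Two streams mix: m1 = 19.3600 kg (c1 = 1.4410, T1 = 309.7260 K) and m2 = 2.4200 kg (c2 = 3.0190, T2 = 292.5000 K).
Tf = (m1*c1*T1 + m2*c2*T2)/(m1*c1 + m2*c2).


num = 10777.6608
den = 35.2037
Tf = 306.1510 K

306.1510 K


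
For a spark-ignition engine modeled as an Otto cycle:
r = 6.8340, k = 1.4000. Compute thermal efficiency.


r^(k-1) = 2.1571
eta = 1 - 1/2.1571 = 0.5364 = 53.6414%

53.6414%


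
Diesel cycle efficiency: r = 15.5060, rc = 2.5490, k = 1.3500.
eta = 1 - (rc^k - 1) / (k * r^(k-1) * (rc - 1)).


r^(k-1) = 2.6102
rc^k = 3.5367
eta = 0.5353 = 53.5260%

53.5260%


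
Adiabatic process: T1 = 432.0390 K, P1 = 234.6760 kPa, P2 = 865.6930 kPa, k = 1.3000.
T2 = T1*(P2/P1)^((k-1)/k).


(k-1)/k = 0.2308
(P2/P1)^exp = 1.3515
T2 = 432.0390 * 1.3515 = 583.9087 K

583.9087 K


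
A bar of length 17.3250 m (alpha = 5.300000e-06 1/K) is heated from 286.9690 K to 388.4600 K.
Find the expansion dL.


dT = 101.4910 K
dL = 5.300000e-06 * 17.3250 * 101.4910 = 0.009319 m
L_final = 17.334319 m

dL = 0.009319 m


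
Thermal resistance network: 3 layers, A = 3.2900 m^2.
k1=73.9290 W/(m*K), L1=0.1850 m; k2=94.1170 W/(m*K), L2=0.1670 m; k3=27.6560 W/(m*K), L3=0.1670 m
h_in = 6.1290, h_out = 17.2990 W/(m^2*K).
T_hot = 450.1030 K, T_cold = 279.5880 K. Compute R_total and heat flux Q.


R_conv_in = 1/(6.1290*3.2900) = 0.0496
R_1 = 0.1850/(73.9290*3.2900) = 0.0008
R_2 = 0.1670/(94.1170*3.2900) = 0.0005
R_3 = 0.1670/(27.6560*3.2900) = 0.0018
R_conv_out = 1/(17.2990*3.2900) = 0.0176
R_total = 0.0703 K/W
Q = 170.5150 / 0.0703 = 2425.5982 W

R_total = 0.0703 K/W, Q = 2425.5982 W


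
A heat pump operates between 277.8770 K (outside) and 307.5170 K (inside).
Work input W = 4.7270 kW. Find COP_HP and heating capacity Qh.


COP = 307.5170 / 29.6400 = 10.3751
Qh = 10.3751 * 4.7270 = 49.0429 kW

COP = 10.3751, Qh = 49.0429 kW


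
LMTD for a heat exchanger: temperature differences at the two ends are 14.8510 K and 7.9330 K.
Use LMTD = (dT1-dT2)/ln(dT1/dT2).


dT1/dT2 = 1.8721
ln(dT1/dT2) = 0.6270
LMTD = 6.9180 / 0.6270 = 11.0329 K

11.0329 K


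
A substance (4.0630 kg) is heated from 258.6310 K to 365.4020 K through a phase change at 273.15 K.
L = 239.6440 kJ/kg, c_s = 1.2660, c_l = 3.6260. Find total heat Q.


Q1 (sensible, solid) = 4.0630 * 1.2660 * 14.5190 = 74.6822 kJ
Q2 (latent) = 4.0630 * 239.6440 = 973.6736 kJ
Q3 (sensible, liquid) = 4.0630 * 3.6260 * 92.2520 = 1359.0969 kJ
Q_total = 2407.4527 kJ

2407.4527 kJ


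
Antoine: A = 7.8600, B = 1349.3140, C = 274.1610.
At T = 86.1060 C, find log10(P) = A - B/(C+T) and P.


C+T = 360.2670
B/(C+T) = 3.7453
log10(P) = 7.8600 - 3.7453 = 4.1147
P = 10^4.1147 = 13022.1691 mmHg

13022.1691 mmHg


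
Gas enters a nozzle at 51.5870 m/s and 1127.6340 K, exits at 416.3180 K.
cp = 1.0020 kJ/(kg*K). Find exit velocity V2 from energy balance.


dT = 711.3160 K
2*cp*1000*dT = 1425477.2640
V1^2 = 2661.2186
V2 = sqrt(1428138.4826) = 1195.0475 m/s

1195.0475 m/s


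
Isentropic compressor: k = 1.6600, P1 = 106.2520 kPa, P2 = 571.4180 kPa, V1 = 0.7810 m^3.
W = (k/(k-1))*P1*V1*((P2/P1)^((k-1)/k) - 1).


(k-1)/k = 0.3976
(P2/P1)^exp = 1.9520
W = 2.5152 * 106.2520 * 0.7810 * (1.9520 - 1) = 198.7020 kJ

198.7020 kJ


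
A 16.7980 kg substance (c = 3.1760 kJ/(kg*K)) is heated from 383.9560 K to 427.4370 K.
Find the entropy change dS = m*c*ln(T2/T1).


T2/T1 = 1.1132
ln(T2/T1) = 0.1073
dS = 16.7980 * 3.1760 * 0.1073 = 5.7234 kJ/K

5.7234 kJ/K


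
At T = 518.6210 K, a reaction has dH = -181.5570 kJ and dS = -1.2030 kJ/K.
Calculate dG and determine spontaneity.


T*dS = 518.6210 * -1.2030 = -623.9011 kJ
dG = -181.5570 + 623.9011 = 442.3441 kJ (non-spontaneous)

dG = 442.3441 kJ, non-spontaneous


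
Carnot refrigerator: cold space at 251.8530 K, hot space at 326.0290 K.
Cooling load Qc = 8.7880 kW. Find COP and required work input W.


COP = 251.8530 / 74.1760 = 3.3953
W = 8.7880 / 3.3953 = 2.5883 kW

COP = 3.3953, W = 2.5883 kW


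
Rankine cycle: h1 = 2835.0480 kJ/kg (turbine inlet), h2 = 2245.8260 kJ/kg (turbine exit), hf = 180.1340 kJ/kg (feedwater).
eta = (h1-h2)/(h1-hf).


W = 589.2220 kJ/kg
Q_in = 2654.9140 kJ/kg
eta = 0.2219 = 22.1936%

eta = 22.1936%


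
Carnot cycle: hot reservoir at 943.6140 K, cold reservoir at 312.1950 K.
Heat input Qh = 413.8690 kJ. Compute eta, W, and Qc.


eta = 1 - 312.1950/943.6140 = 0.6691
W = 0.6691 * 413.8690 = 276.9403 kJ
Qc = 413.8690 - 276.9403 = 136.9287 kJ

eta = 66.9150%, W = 276.9403 kJ, Qc = 136.9287 kJ


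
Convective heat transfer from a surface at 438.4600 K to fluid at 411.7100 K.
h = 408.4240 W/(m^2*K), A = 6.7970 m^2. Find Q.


dT = 26.7500 K
Q = 408.4240 * 6.7970 * 26.7500 = 74259.5496 W

74259.5496 W


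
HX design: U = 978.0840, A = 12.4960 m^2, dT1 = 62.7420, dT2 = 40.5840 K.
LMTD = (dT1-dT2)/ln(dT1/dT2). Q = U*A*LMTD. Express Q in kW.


LMTD = 50.8611 K
Q = 978.0840 * 12.4960 * 50.8611 = 621631.2712 W = 621.6313 kW

621.6313 kW


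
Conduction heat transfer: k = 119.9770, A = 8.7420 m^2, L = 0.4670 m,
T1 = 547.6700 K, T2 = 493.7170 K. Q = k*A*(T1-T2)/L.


dT = 53.9530 K
Q = 119.9770 * 8.7420 * 53.9530 / 0.4670 = 121173.4625 W

121173.4625 W


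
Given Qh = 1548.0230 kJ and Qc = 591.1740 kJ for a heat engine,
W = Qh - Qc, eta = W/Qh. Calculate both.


W = 1548.0230 - 591.1740 = 956.8490 kJ
eta = 956.8490 / 1548.0230 = 0.6181 = 61.8110%

W = 956.8490 kJ, eta = 61.8110%


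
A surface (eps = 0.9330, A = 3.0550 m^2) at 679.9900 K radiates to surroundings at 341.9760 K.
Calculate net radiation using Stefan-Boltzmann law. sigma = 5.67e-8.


T^4 = 2.1380e+11
Tsurr^4 = 1.3677e+10
Q = 0.9330 * 5.67e-8 * 3.0550 * 2.0012e+11 = 32342.6841 W

32342.6841 W


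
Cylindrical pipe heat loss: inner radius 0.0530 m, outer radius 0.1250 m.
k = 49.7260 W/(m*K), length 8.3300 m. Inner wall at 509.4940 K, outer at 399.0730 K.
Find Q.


dT = 110.4210 K
ln(ro/ri) = 0.8580
Q = 2*pi*49.7260*8.3300*110.4210 / 0.8580 = 334935.9288 W

334935.9288 W


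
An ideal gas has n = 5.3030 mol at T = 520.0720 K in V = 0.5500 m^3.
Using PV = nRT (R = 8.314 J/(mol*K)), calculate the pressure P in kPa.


P = nRT/V = 5.3030 * 8.314 * 520.0720 / 0.5500
= 22929.5283 / 0.5500 = 41690.0514 Pa = 41.6901 kPa

41.6901 kPa


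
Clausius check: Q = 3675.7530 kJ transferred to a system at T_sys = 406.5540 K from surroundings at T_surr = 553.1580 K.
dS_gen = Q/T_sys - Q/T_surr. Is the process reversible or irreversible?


dS_sys = 3675.7530/406.5540 = 9.0412 kJ/K
dS_surr = -3675.7530/553.1580 = -6.6450 kJ/K
dS_gen = 9.0412 - 6.6450 = 2.3962 kJ/K (irreversible)

dS_gen = 2.3962 kJ/K, irreversible


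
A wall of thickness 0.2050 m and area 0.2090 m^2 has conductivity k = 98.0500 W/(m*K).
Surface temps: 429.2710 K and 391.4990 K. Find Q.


dT = 37.7720 K
Q = 98.0500 * 0.2090 * 37.7720 / 0.2050 = 3775.8089 W

3775.8089 W


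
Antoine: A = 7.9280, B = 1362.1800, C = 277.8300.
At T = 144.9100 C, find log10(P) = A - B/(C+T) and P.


C+T = 422.7400
B/(C+T) = 3.2223
log10(P) = 7.9280 - 3.2223 = 4.7057
P = 10^4.7057 = 50785.0313 mmHg

50785.0313 mmHg


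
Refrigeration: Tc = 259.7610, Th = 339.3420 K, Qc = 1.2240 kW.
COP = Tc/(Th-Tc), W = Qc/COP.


COP = 259.7610 / 79.5810 = 3.2641
W = 1.2240 / 3.2641 = 0.3750 kW

COP = 3.2641, W = 0.3750 kW


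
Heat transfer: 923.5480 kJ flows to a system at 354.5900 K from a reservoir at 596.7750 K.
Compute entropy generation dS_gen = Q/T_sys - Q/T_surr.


dS_sys = 923.5480/354.5900 = 2.6046 kJ/K
dS_surr = -923.5480/596.7750 = -1.5476 kJ/K
dS_gen = 2.6046 - 1.5476 = 1.0570 kJ/K (irreversible)

dS_gen = 1.0570 kJ/K, irreversible


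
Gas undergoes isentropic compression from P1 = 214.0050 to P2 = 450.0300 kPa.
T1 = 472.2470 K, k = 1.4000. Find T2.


(k-1)/k = 0.2857
(P2/P1)^exp = 1.2366
T2 = 472.2470 * 1.2366 = 583.9865 K

583.9865 K


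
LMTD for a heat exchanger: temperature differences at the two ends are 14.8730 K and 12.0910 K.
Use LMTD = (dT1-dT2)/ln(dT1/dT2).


dT1/dT2 = 1.2301
ln(dT1/dT2) = 0.2071
LMTD = 2.7820 / 0.2071 = 13.4340 K

13.4340 K


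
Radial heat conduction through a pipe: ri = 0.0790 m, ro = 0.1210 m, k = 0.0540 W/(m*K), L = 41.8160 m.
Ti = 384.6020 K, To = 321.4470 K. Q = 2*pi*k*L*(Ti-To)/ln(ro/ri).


dT = 63.1550 K
ln(ro/ri) = 0.4263
Q = 2*pi*0.0540*41.8160*63.1550 / 0.4263 = 2101.6724 W

2101.6724 W


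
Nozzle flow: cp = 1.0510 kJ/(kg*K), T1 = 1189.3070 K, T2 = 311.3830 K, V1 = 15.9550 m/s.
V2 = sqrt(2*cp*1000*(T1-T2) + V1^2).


dT = 877.9240 K
2*cp*1000*dT = 1845396.2480
V1^2 = 254.5620
V2 = sqrt(1845650.8100) = 1358.5473 m/s

1358.5473 m/s


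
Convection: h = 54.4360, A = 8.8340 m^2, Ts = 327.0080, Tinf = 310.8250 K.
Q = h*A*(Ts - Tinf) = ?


dT = 16.1830 K
Q = 54.4360 * 8.8340 * 16.1830 = 7782.2044 W

7782.2044 W


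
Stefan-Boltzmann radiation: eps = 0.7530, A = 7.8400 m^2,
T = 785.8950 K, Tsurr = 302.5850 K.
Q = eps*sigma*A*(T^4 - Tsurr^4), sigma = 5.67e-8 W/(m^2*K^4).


T^4 = 3.8147e+11
Tsurr^4 = 8.3828e+09
Q = 0.7530 * 5.67e-8 * 7.8400 * 3.7309e+11 = 124882.6479 W

124882.6479 W


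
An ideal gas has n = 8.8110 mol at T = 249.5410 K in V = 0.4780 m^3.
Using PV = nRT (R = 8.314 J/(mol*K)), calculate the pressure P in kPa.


P = nRT/V = 8.8110 * 8.314 * 249.5410 / 0.4780
= 18280.0396 / 0.4780 = 38242.7607 Pa = 38.2428 kPa

38.2428 kPa


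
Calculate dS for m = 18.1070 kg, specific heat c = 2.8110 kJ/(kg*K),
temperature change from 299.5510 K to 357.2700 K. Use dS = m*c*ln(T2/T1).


T2/T1 = 1.1927
ln(T2/T1) = 0.1762
dS = 18.1070 * 2.8110 * 0.1762 = 8.9687 kJ/K

8.9687 kJ/K


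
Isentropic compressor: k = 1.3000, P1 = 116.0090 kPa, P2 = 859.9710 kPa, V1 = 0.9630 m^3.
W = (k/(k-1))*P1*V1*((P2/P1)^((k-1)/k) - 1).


(k-1)/k = 0.2308
(P2/P1)^exp = 1.5877
W = 4.3333 * 116.0090 * 0.9630 * (1.5877 - 1) = 284.5070 kJ

284.5070 kJ


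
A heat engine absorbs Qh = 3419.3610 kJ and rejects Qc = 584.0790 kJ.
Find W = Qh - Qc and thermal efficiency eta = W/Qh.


W = 3419.3610 - 584.0790 = 2835.2820 kJ
eta = 2835.2820 / 3419.3610 = 0.8292 = 82.9185%

W = 2835.2820 kJ, eta = 82.9185%


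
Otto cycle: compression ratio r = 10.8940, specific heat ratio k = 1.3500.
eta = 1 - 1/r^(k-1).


r^(k-1) = 2.3068
eta = 1 - 1/2.3068 = 0.5665 = 56.6505%

56.6505%


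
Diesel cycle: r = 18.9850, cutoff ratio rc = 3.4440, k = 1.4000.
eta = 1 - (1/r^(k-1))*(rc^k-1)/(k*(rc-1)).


r^(k-1) = 3.2461
rc^k = 5.6479
eta = 0.5815 = 58.1529%

58.1529%


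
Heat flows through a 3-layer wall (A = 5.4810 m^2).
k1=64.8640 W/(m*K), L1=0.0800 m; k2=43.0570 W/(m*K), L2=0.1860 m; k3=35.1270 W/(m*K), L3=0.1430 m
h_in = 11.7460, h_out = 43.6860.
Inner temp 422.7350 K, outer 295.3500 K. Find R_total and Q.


R_conv_in = 1/(11.7460*5.4810) = 0.0155
R_1 = 0.0800/(64.8640*5.4810) = 0.0002
R_2 = 0.1860/(43.0570*5.4810) = 0.0008
R_3 = 0.1430/(35.1270*5.4810) = 0.0007
R_conv_out = 1/(43.6860*5.4810) = 0.0042
R_total = 0.0215 K/W
Q = 127.3850 / 0.0215 = 5934.5206 W

R_total = 0.0215 K/W, Q = 5934.5206 W


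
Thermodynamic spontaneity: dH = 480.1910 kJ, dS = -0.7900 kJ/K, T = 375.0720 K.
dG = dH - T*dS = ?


T*dS = 375.0720 * -0.7900 = -296.3069 kJ
dG = 480.1910 + 296.3069 = 776.4979 kJ (non-spontaneous)

dG = 776.4979 kJ, non-spontaneous


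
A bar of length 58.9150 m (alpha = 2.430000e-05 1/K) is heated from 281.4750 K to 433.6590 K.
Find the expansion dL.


dT = 152.1840 K
dL = 2.430000e-05 * 58.9150 * 152.1840 = 0.217872 m
L_final = 59.132872 m

dL = 0.217872 m


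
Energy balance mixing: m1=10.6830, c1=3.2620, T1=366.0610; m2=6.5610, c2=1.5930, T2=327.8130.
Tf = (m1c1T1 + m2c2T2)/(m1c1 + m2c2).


num = 16182.6682
den = 45.2996
Tf = 357.2363 K

357.2363 K


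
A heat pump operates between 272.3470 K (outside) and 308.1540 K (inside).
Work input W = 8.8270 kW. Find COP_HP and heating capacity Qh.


COP = 308.1540 / 35.8070 = 8.6060
Qh = 8.6060 * 8.8270 = 75.9649 kW

COP = 8.6060, Qh = 75.9649 kW


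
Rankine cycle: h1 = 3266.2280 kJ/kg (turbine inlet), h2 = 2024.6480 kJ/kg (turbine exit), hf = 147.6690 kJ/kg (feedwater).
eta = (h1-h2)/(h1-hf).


W = 1241.5800 kJ/kg
Q_in = 3118.5590 kJ/kg
eta = 0.3981 = 39.8126%

eta = 39.8126%
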